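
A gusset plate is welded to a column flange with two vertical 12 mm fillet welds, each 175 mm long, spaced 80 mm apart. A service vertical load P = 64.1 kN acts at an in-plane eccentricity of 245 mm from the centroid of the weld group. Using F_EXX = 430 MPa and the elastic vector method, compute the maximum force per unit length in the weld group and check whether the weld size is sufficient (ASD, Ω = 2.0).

f_max ≈ 1130 N/mm; NOT adequate

Total weld length L_w = 350 mm. Treat welds as unit-width lines.
Polar moment about centroid: J = 2[d³/12 + d(b/2)²] = 2[175³/12 + 175×40²] = 1453000 mm³.
Direct shear f_v = P/L_w = 64.1×10³ / 350 = 183.1 N/mm (vertical).
Torsion M = P·e = 64.1×10³ × 245 = 15704000 N·mm.
Critical point at (x, y) = (40, 87.5) from centroid. f_tx = M·y/J = 945.6 N/mm; f_ty = M·x/J = 432.3 N/mm.
Resultant f_max = √[f_tx² + (f_v + f_ty)²] = √[945.6² + (183.1 + 432.3)²] = 1128 N/mm.
Capacity per unit length: r_n/Ω = (1/2.0) × 0.6 × 430 × (0.707 × 12) = 1094 N/mm.
1128 > 1094 → NOT adequate.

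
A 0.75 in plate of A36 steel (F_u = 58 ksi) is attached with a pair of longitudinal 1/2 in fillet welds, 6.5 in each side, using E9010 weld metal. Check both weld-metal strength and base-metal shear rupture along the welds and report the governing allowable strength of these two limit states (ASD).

R_n/Ω ≈ 124 kips (weld metal governs)

E90XX → F_EXX = 90 ksi.
t_e = 0.707 × 0.5 = 0.3535 in; L = 13 in.
Weld metal: R_n/Ω = (1/2.0) × 0.6 × 90 × 0.3535 × 13 = 124.1 kips.
Base metal (shear rupture): R_n/Ω = (1/2.0) × 0.6 × 58 × 0.75 × 13 = 169.6 kips.
Governing: weld metal.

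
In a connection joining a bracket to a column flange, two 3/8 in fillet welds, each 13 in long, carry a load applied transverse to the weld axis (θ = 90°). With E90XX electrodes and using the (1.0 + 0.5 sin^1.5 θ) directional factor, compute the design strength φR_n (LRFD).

E90XX → F_EXX = 90 ksi.
t_e = 0.707 × 0.375 = 0.2651 in; A_we = 0.2651 × 26 = 6.893 in².
Directional factor: 1.0 + 0.5 sin^1.5(90°) = 1.5.
F_nw = 0.6 × 90 × 1.5 = 81 ksi.
φR_n = 0.75 × 81 × 6.893 = 418.8 kip.

φR_n ≈ 419 kip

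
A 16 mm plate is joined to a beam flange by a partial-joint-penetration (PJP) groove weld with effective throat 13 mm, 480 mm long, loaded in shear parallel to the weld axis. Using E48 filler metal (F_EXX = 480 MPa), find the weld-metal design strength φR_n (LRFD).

φR_n ≈ 1350 kN

Effective throat (given) t_e = 13 mm.
A_we = 13 × 480 = 6240 mm².
F_nw = 0.6 F_EXX = 288 MPa.
φR_n = 0.75 × 288 × 6240 × 10⁻³ = 1348 kN.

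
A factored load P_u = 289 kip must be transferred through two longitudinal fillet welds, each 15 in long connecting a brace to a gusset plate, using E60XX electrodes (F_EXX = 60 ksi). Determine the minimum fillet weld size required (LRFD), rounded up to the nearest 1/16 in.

Total weld length L = 30 in.
Required throat t_e = P_u / (φ × 0.6 F_EXX × L) = 289 / (0.75 × 0.6 × 60 × 30) = 0.3568 in.
Required leg w = t_e / 0.707 = 0.5047 in → use 9/16 in.

w = 9/16 in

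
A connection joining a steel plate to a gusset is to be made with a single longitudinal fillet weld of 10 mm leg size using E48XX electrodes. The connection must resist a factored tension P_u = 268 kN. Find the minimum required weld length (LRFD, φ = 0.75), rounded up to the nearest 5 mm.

E48XX → F_EXX = 480 MPa.
Throat t_e = 0.707 × 10 = 7.07 mm.
φr_n = 0.75 × 0.6 × 480 × 7.07 × 10⁻³ = 1.527 kN/mm.
L_req = P_u / φr_n = 268 / 1.527 = 175.5 mm total.
Round up → use L = 180 mm.

L = 180 mm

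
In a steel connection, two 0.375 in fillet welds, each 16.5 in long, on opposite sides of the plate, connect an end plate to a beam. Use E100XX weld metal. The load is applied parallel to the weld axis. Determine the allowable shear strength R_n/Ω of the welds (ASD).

R_n/Ω ≈ 262 kip

E100XX → F_EXX = 100 ksi.
Effective throat t_e = 0.707 × 0.375 = 0.2651 in.
Total length L = 33 in; A_we = 0.2651 × 33 = 8.749 in².
F_nw = 0.6 F_EXX = 0.6 × 100 = 60 ksi.
R_n = 60 × 8.749 = 524.9 kip; R_n/Ω = 524.9/2.0 = 262.5 kip.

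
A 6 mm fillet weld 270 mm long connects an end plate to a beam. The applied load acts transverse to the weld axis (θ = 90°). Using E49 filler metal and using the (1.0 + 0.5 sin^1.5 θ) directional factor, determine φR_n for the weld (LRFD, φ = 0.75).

E49XX → F_EXX = 490 MPa.
t_e = 0.707 × 6 = 4.242 mm; A_we = 4.242 × 270 = 1145 mm².
Directional factor: 1.0 + 0.5 sin^1.5(90°) = 1.5.
F_nw = 0.6 × 490 × 1.5 = 441 MPa.
φR_n = 0.75 × 441 × 1145 × 10⁻³ = 378.8 kN.

φR_n ≈ 379 kN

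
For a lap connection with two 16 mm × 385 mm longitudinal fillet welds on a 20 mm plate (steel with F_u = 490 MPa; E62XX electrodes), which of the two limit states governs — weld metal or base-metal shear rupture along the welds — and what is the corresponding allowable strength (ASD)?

E62XX → F_EXX = 620 MPa.
t_e = 0.707 × 16 = 11.31 mm; L = 770 mm.
Weld metal: R_n/Ω = (1/2.0) × 0.6 × 620 × 11.31 × 770 × 10⁻³ = 1620 kN.
Base metal (shear rupture): R_n/Ω = (1/2.0) × 0.6 × 490 × 20 × 770 × 10⁻³ = 2264 kN.
Governing: weld metal.

R_n/Ω ≈ 1620 kN (weld metal governs)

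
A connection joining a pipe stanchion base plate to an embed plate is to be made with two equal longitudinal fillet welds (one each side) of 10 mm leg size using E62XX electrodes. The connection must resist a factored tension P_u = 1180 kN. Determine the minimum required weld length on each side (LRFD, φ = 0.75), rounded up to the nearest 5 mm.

L = 300 mm on each side

E62XX → F_EXX = 620 MPa.
Throat t_e = 0.707 × 10 = 7.07 mm.
φr_n = 0.75 × 0.6 × 620 × 7.07 × 10⁻³ = 1.973 kN/mm.
L_req = P_u / φr_n = 1180 / 1.973 = 598.2 mm total.
Per side: 598.2 / 2 = 299.1 mm.
Round up → use L = 300 mm on each side.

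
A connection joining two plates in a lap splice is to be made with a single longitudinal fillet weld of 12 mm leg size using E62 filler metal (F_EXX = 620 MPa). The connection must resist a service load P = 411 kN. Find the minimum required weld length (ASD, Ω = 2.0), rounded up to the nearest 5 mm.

Throat t_e = 0.707 × 12 = 8.484 mm.
r_n/Ω = (0.6 × 620 × 8.484) / 2.0 = 1578 N/mm = 1.578 kN/mm.
L_req = P / (r_n/Ω) = 411 / 1.578 = 260.5 mm total.
Round up → use L = 265 mm.

L = 265 mm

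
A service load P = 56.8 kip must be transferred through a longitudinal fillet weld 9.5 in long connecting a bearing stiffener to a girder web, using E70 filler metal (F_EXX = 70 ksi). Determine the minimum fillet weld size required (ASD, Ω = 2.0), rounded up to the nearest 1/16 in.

Total weld length L = 9.5 in.
Required throat t_e = P × Ω / (0.6 F_EXX × L) = 56.8 × 2.0 / (0.6 × 70 × 9.5) = 0.2847 in.
Required leg w = t_e / 0.707 = 0.4027 in → use 7/16 in.

w = 7/16 in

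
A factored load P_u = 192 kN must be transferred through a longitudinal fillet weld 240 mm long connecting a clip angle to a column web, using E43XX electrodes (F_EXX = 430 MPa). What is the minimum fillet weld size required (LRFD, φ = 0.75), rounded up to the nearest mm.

w = 6 mm

Total weld length L = 240 mm.
Required throat t_e = P_u / (φ × 0.6 F_EXX × L) = 192 / (0.75 × 0.6 × 430 × 240 × 10⁻³) = 4.134 mm.
Required leg w = t_e / 0.707 = 5.848 mm → use 6 mm.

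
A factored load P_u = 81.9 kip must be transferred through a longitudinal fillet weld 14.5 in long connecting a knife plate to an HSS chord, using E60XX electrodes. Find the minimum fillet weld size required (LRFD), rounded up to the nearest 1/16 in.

E60XX → F_EXX = 60 ksi.
Total weld length L = 14.5 in.
Required throat t_e = P_u / (φ × 0.6 F_EXX × L) = 81.9 / (0.75 × 0.6 × 60 × 14.5) = 0.2092 in.
Required leg w = t_e / 0.707 = 0.2959 in → use 5/16 in.

w = 5/16 in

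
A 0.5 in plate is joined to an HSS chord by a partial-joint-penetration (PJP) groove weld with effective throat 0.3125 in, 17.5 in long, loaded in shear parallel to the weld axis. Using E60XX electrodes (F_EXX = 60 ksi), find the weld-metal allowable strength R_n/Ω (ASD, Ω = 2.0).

R_n/Ω ≈ 98.4 kips

Effective throat (given) t_e = 0.3125 in.
A_we = 0.3125 × 17.5 = 5.469 in².
F_nw = 0.6 F_EXX = 36 ksi.
R_n/Ω = (36 × 5.469) / 2.0 = 98.44 kips.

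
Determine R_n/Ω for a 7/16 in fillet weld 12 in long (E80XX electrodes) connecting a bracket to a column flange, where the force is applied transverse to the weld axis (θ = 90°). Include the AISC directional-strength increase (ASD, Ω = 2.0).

E80XX → F_EXX = 80 ksi.
t_e = 0.707 × 0.4375 = 0.3093 in; A_we = 0.3093 × 12 = 3.712 in².
Directional factor: 1.0 + 0.5 sin^1.5(90°) = 1.5.
F_nw = 0.6 × 80 × 1.5 = 72 ksi.
R_n/Ω = (72 × 3.712) / 2.0 = 133.6 kips.

R_n/Ω ≈ 134 kips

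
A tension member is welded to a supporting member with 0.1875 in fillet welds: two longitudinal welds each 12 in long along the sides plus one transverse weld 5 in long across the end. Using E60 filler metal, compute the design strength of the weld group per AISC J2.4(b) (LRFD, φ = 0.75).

E60XX → F_EXX = 60 ksi.
t_e = 0.707 × 0.1875 = 0.1326 in.
R_nwl = 0.6 × 60 × 0.1326 × 24 = 114.5 kips (longitudinal, 2 welds).
R_nwt = 0.6 × 60 × 0.1326 × 5 = 23.86 kips (transverse, base value).
(i) R_nwl + R_nwt = 138.4 kips; (ii) 0.85 R_nwl + 1.5 R_nwt = 133.1 kips.
R_n = max = 138.4 kips [governs: (i)]; φR_n = 103.8 kips.

φR_n ≈ 104 kips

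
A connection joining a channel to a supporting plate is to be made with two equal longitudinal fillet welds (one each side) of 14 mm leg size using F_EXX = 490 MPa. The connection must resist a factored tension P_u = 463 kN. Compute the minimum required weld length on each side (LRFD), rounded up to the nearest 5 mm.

L = 110 mm on each side

Throat t_e = 0.707 × 14 = 9.898 mm.
φr_n = 0.75 × 0.6 × 490 × 9.898 × 10⁻³ = 2.183 kN/mm.
L_req = P_u / φr_n = 463 / 2.183 = 212.1 mm total.
Per side: 212.1 / 2 = 106.1 mm.
Round up → use L = 110 mm on each side.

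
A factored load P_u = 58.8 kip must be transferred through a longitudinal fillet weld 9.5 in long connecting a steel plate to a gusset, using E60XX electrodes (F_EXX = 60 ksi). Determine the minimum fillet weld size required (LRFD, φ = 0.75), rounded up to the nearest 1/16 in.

w = 3/8 in

Total weld length L = 9.5 in.
Required throat t_e = P_u / (φ × 0.6 F_EXX × L) = 58.8 / (0.75 × 0.6 × 60 × 9.5) = 0.2292 in.
Required leg w = t_e / 0.707 = 0.3242 in → use 3/8 in.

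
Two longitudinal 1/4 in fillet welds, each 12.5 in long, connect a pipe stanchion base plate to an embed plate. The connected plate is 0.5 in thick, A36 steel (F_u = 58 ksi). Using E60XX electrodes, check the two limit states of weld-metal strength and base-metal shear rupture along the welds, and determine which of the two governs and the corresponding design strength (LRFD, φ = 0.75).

φR_n ≈ 119 kip (weld metal governs)

E60XX → F_EXX = 60 ksi.
t_e = 0.707 × 0.25 = 0.1767 in; L = 25 in.
Weld metal: φR_n = 0.75 × 0.6 × 60 × 0.1767 × 25 = 119.3 kip.
Base metal (shear rupture): φR_n = 0.75 × 0.6 × 58 × 0.5 × 25 = 326.2 kip.
Governing: weld metal.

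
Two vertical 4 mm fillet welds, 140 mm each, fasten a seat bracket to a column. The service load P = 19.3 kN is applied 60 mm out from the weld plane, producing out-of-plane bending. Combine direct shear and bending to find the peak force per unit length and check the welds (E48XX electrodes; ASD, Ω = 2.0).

f_max ≈ 190 N/mm; adequate

E48XX → F_EXX = 480 MPa.
L_w = 2 × 140 = 280 mm; section modulus (unit throat) S = 2 × L²/6 = 6533 mm².
Direct shear f_v = P/L_w = 19.3×10³/280 = 68.93 N/mm.
Moment M = P × e = 19.3×10³ × 60 = 1158000 N·mm; bending f_b = M/S = 177.2 N/mm.
f_max = √(f_v² + f_b²) = √(68.93² + 177.2²) = 190.2 N/mm.
r_n/Ω = (1/2.0) × 0.6 × 480 × (0.707 × 4) = 407.2 N/mm → adequate.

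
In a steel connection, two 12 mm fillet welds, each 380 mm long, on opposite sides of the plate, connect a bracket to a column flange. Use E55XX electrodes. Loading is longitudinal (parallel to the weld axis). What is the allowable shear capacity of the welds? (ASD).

R_n/Ω ≈ 1060 kN

E55XX → F_EXX = 550 MPa.
Effective throat t_e = 0.707 × 12 = 8.484 mm.
Total length L = 760 mm; A_we = 8.484 × 760 = 6448 mm².
F_nw = 0.6 F_EXX = 0.6 × 550 = 330 MPa.
R_n = 330 × 6448 × 10⁻³ = 2128 kN; R_n/Ω = 2128/2.0 = 1064 kN.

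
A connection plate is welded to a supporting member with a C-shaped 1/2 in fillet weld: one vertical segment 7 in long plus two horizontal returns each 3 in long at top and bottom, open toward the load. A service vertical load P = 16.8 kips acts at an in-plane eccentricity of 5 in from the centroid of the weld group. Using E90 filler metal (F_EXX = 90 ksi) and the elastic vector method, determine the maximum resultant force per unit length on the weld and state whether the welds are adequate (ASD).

Total weld length L_w = 13 in. Treat welds as unit-width lines.
Centroid: x̄ = 2×3×1.5 / 13 = 0.6923 in from the vertical weld.
Polar moment about centroid: J = I_x + I_y = [7³/12 + 2×3×3.5²] + [7×0.6923² + 2(3³/12 + 3×0.8077²)] = 113.9 in³.
Direct shear f_v = P/L_w = 16.8 / 13 = 1.292 kip/in (vertical).
Torsion M = P·e = 16.8 × 5 = 84 kip·in.
Critical point at (x, y) = (2.308, 3.5) from centroid. f_tx = M·y/J = 2.582 kip/in; f_ty = M·x/J = 1.703 kip/in.
Resultant f_max = √[f_tx² + (f_v + f_ty)²] = √[2.582² + (1.292 + 1.703)²] = 3.954 kip/in.
Capacity per unit length: r_n/Ω = (1/2.0) × 0.6 × 90 × (0.707 × 0.5) = 9.544 kip/in.
3.954 ≤ 9.544 → adequate.

f_max ≈ 3.95 kip/in; adequate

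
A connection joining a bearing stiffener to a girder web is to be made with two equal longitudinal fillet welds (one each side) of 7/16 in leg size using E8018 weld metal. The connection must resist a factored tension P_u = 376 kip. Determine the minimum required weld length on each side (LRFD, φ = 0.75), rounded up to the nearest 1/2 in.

L = 17 in on each side

E80XX → F_EXX = 80 ksi.
Throat t_e = 0.707 × 0.4375 = 0.3093 in.
φr_n = 0.75 × 0.6 × 80 × 0.3093 = 11.14 kip/in.
L_req = P_u / φr_n = 376 / 11.14 = 33.77 in total.
Per side: 33.77 / 2 = 16.88 in.
Round up → use L = 17 in on each side.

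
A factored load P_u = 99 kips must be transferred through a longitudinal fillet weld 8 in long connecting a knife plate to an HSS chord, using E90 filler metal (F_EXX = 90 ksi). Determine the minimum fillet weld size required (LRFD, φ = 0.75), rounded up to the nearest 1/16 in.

w = 7/16 in

Total weld length L = 8 in.
Required throat t_e = P_u / (φ × 0.6 F_EXX × L) = 99 / (0.75 × 0.6 × 90 × 8) = 0.3056 in.
Required leg w = t_e / 0.707 = 0.4322 in → use 7/16 in.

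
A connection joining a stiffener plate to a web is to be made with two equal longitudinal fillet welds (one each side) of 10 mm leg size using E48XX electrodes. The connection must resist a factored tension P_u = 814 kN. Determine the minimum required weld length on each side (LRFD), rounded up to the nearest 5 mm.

L = 270 mm on each side

E48XX → F_EXX = 480 MPa.
Throat t_e = 0.707 × 10 = 7.07 mm.
φr_n = 0.75 × 0.6 × 480 × 7.07 × 10⁻³ = 1.527 kN/mm.
L_req = P_u / φr_n = 814 / 1.527 = 533 mm total.
Per side: 533 / 2 = 266.5 mm.
Round up → use L = 270 mm on each side.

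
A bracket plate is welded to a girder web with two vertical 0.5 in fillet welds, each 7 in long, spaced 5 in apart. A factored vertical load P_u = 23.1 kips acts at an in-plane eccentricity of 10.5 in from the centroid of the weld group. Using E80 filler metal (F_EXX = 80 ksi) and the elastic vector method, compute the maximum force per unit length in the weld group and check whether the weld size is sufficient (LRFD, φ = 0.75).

f_max ≈ 8.28 kip/in; adequate

Total weld length L_w = 14 in. Treat welds as unit-width lines.
Polar moment about centroid: J = 2[d³/12 + d(b/2)²] = 2[7³/12 + 7×2.5²] = 144.7 in³.
Direct shear f_v = P/L_w = 23.1 / 14 = 1.65 kip/in (vertical).
Torsion M = P·e = 23.1 × 10.5 = 242.55 kip·in.
Critical point at (x, y) = (2.5, 3.5) from centroid. f_tx = M·y/J = 5.868 kip/in; f_ty = M·x/J = 4.192 kip/in.
Resultant f_max = √[f_tx² + (f_v + f_ty)²] = √[5.868² + (1.65 + 4.192)²] = 8.28 kip/in.
Capacity per unit length: φr_n = 0.75 × 0.6 × 80 × (0.707 × 0.5) = 12.73 kip/in.
8.28 ≤ 12.73 → adequate.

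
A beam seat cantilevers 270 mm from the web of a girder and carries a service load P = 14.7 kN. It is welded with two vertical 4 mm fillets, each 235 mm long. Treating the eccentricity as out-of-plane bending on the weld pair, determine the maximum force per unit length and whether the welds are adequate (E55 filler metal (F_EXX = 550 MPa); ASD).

L_w = 2 × 235 = 470 mm; section modulus (unit throat) S = 2 × L²/6 = 18410 mm².
Direct shear f_v = P/L_w = 14.7×10³/470 = 31.28 N/mm.
Moment M = P × e = 14.7×10³ × 270 = 3969000 N·mm; bending f_b = M/S = 215.6 N/mm.
f_max = √(f_v² + f_b²) = √(31.28² + 215.6²) = 217.9 N/mm.
r_n/Ω = (1/2.0) × 0.6 × 550 × (0.707 × 4) = 466.6 N/mm → adequate.

f_max ≈ 218 N/mm; adequate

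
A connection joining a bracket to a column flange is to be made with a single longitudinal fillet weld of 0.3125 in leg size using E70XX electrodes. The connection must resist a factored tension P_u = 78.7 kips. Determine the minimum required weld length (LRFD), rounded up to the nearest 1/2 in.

E70XX → F_EXX = 70 ksi.
Throat t_e = 0.707 × 0.3125 = 0.2209 in.
φr_n = 0.75 × 0.6 × 70 × 0.2209 = 6.96 kips/in.
L_req = P_u / φr_n = 78.7 / 6.96 = 11.31 in total.
Round up → use L = 11.5 in.

L = 11.5 in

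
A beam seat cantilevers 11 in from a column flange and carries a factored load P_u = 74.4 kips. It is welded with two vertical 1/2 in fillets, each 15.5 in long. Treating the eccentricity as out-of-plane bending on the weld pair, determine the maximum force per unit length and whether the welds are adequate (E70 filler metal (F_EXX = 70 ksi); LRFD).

f_max ≈ 10.5 kip/in; adequate

L_w = 2 × 15.5 = 31 in; section modulus (unit throat) S = 2 × L²/6 = 80.08 in².
Direct shear f_v = P/L_w = 74.4/31 = 2.4 kip/in.
Moment M = P × e = 74.4 × 11 = 818.4 kip·in; bending f_b = M/S = 10.22 kip/in.
f_max = √(f_v² + f_b²) = √(2.4² + 10.22²) = 10.5 kip/in.
φr_n = 0.75 × 0.6 × 70 × (0.707 × 0.5) = 11.14 kip/in → adequate.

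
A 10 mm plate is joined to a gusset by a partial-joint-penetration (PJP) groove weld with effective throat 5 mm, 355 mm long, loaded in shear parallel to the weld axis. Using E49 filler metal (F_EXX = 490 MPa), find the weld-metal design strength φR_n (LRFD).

Effective throat (given) t_e = 5 mm.
A_we = 5 × 355 = 1775 mm².
F_nw = 0.6 F_EXX = 294 MPa.
φR_n = 0.75 × 294 × 1775 × 10⁻³ = 391.4 kN.

φR_n ≈ 391 kN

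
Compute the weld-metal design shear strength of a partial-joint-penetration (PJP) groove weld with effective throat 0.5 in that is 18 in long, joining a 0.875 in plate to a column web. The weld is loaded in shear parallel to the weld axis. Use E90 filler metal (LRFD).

φR_n ≈ 364 kips

E90XX → F_EXX = 90 ksi.
Effective throat (given) t_e = 0.5 in.
A_we = 0.5 × 18 = 9 in².
F_nw = 0.6 F_EXX = 54 ksi.
φR_n = 0.75 × 54 × 9 = 364.5 kips.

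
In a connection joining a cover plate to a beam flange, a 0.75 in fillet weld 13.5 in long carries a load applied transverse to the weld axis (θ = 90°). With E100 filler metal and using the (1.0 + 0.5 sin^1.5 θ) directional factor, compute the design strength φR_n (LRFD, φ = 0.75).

E100XX → F_EXX = 100 ksi.
t_e = 0.707 × 0.75 = 0.5302 in; A_we = 0.5302 × 13.5 = 7.158 in².
Directional factor: 1.0 + 0.5 sin^1.5(90°) = 1.5.
F_nw = 0.6 × 100 × 1.5 = 90 ksi.
φR_n = 0.75 × 90 × 7.158 = 483.2 kip.

φR_n ≈ 483 kip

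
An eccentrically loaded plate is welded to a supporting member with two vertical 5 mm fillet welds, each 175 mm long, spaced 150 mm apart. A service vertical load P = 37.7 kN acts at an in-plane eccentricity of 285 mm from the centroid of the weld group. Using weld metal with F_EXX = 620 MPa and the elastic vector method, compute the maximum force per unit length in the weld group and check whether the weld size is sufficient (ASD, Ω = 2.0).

f_max ≈ 509 N/mm; adequate

Total weld length L_w = 350 mm. Treat welds as unit-width lines.
Polar moment about centroid: J = 2[d³/12 + d(b/2)²] = 2[175³/12 + 175×75²] = 2862000 mm³.
Direct shear f_v = P/L_w = 37.7×10³ / 350 = 107.7 N/mm (vertical).
Torsion M = P·e = 37.7×10³ × 285 = 10744000 N·mm.
Critical point at (x, y) = (75, 87.5) from centroid. f_tx = M·y/J = 328.5 N/mm; f_ty = M·x/J = 281.6 N/mm.
Resultant f_max = √[f_tx² + (f_v + f_ty)²] = √[328.5² + (107.7 + 281.6)²] = 509.4 N/mm.
Capacity per unit length: r_n/Ω = (1/2.0) × 0.6 × 620 × (0.707 × 5) = 657.5 N/mm.
509.4 ≤ 657.5 → adequate.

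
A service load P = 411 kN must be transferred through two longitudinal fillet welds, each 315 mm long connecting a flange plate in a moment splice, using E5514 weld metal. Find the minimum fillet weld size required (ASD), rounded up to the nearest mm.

E55XX → F_EXX = 550 MPa.
Total weld length L = 630 mm.
Required throat t_e = P × Ω / (0.6 F_EXX × L) = 411 × 2.0 / (0.6 × 550 × 630 × 10⁻³) = 3.954 mm.
Required leg w = t_e / 0.707 = 5.592 mm → use 6 mm.

w = 6 mm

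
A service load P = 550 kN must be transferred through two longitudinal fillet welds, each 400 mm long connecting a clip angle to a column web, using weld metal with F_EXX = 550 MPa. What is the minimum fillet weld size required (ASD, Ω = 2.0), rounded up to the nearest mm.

w = 6 mm

Total weld length L = 800 mm.
Required throat t_e = P × Ω / (0.6 F_EXX × L) = 550 × 2.0 / (0.6 × 550 × 800 × 10⁻³) = 4.167 mm.
Required leg w = t_e / 0.707 = 5.893 mm → use 6 mm.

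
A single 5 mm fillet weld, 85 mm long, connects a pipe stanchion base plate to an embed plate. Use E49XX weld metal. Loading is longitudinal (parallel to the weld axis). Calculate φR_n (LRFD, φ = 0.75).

φR_n ≈ 66.3 kN

E49XX → F_EXX = 490 MPa.
Effective throat t_e = 0.707 × 5 = 3.535 mm.
Total length L = 85 mm; A_we = 3.535 × 85 = 300.5 mm².
F_nw = 0.6 F_EXX = 0.6 × 490 = 294 MPa.
φR_n = 0.75 × 294 × 300.5 × 10⁻³ = 66.25 kN.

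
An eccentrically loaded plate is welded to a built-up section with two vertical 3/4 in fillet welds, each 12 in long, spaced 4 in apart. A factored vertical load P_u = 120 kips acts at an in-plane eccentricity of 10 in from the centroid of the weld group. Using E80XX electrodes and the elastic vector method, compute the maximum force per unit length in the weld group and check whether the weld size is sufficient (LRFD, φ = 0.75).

E80XX → F_EXX = 80 ksi.
Total weld length L_w = 24 in. Treat welds as unit-width lines.
Polar moment about centroid: J = 2[d³/12 + d(b/2)²] = 2[12³/12 + 12×2²] = 384 in³.
Direct shear f_v = P/L_w = 120 / 24 = 5 kip/in (vertical).
Torsion M = P·e = 120 × 10 = 1200 kip·in.
Critical point at (x, y) = (2, 6) from centroid. f_tx = M·y/J = 18.75 kip/in; f_ty = M·x/J = 6.25 kip/in.
Resultant f_max = √[f_tx² + (f_v + f_ty)²] = √[18.75² + (5 + 6.25)²] = 21.87 kip/in.
Capacity per unit length: φr_n = 0.75 × 0.6 × 80 × (0.707 × 0.75) = 19.09 kip/in.
21.87 > 19.09 → NOT adequate.

f_max ≈ 21.9 kip/in; NOT adequate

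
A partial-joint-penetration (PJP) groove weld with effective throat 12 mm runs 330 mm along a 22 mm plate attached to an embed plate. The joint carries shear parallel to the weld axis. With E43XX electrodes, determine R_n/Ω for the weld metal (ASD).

E43XX → F_EXX = 430 MPa.
Effective throat (given) t_e = 12 mm.
A_we = 12 × 330 = 3960 mm².
F_nw = 0.6 F_EXX = 258 MPa.
R_n/Ω = (258 × 3960) / 2.0 × 10⁻³ = 510.8 kN.

R_n/Ω ≈ 511 kN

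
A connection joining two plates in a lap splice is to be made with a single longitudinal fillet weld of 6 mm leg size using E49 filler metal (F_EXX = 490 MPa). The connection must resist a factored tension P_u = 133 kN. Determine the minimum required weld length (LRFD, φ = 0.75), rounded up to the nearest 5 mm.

Throat t_e = 0.707 × 6 = 4.242 mm.
φr_n = 0.75 × 0.6 × 490 × 4.242 × 10⁻³ = 0.9354 kN/mm.
L_req = P_u / φr_n = 133 / 0.9354 = 142.2 mm total.
Round up → use L = 145 mm.

L = 145 mm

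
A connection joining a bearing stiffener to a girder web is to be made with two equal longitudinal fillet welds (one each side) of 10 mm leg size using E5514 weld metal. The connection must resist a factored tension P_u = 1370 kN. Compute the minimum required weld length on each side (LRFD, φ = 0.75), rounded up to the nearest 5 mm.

E55XX → F_EXX = 550 MPa.
Throat t_e = 0.707 × 10 = 7.07 mm.
φr_n = 0.75 × 0.6 × 550 × 7.07 × 10⁻³ = 1.75 kN/mm.
L_req = P_u / φr_n = 1370 / 1.75 = 782.9 mm total.
Per side: 782.9 / 2 = 391.5 mm.
Round up → use L = 395 mm on each side.

L = 395 mm on each side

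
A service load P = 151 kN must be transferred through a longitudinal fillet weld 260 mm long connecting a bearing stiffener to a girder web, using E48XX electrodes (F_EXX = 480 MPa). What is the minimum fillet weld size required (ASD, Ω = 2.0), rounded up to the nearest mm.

Total weld length L = 260 mm.
Required throat t_e = P × Ω / (0.6 F_EXX × L) = 151 × 2.0 / (0.6 × 480 × 260 × 10⁻³) = 4.033 mm.
Required leg w = t_e / 0.707 = 5.705 mm → use 6 mm.

w = 6 mm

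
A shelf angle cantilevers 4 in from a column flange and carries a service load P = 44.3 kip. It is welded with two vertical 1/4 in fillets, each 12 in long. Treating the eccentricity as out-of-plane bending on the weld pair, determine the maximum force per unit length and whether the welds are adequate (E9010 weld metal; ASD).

E90XX → F_EXX = 90 ksi.
L_w = 2 × 12 = 24 in; section modulus (unit throat) S = 2 × L²/6 = 48 in².
Direct shear f_v = P/L_w = 44.3/24 = 1.846 kip/in.
Moment M = P × e = 44.3 × 4 = 177.2 kip·in; bending f_b = M/S = 3.692 kip/in.
f_max = √(f_v² + f_b²) = √(1.846² + 3.692²) = 4.127 kip/in.
r_n/Ω = (1/2.0) × 0.6 × 90 × (0.707 × 0.25) = 4.772 kip/in → adequate.

f_max ≈ 4.13 kip/in; adequate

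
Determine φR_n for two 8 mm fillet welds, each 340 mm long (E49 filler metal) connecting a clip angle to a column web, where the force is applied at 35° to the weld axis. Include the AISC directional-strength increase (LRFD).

φR_n ≈ 1030 kN

E49XX → F_EXX = 490 MPa.
t_e = 0.707 × 8 = 5.656 mm; A_we = 5.656 × 680 = 3846 mm².
Directional factor: 1.0 + 0.5 sin^1.5(35°) = 1.217.
F_nw = 0.6 × 490 × 1.217 = 357.9 MPa.
φR_n = 0.75 × 357.9 × 3846 × 10⁻³ = 1032 kN.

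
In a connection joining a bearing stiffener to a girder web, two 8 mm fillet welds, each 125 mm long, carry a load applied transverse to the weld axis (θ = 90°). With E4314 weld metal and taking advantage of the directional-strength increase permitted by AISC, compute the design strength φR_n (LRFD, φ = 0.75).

φR_n ≈ 410 kN

E43XX → F_EXX = 430 MPa.
t_e = 0.707 × 8 = 5.656 mm; A_we = 5.656 × 250 = 1414 mm².
Directional factor: 1.0 + 0.5 sin^1.5(90°) = 1.5.
F_nw = 0.6 × 430 × 1.5 = 387 MPa.
φR_n = 0.75 × 387 × 1414 × 10⁻³ = 410.4 kN.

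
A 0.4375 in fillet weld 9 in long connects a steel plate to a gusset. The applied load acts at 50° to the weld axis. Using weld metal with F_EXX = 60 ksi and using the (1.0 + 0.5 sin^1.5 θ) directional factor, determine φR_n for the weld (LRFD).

φR_n ≈ 100 kip

t_e = 0.707 × 0.4375 = 0.3093 in; A_we = 0.3093 × 9 = 2.784 in².
Directional factor: 1.0 + 0.5 sin^1.5(50°) = 1.335.
F_nw = 0.6 × 60 × 1.335 = 48.07 ksi.
φR_n = 0.75 × 48.07 × 2.784 = 100.4 kip.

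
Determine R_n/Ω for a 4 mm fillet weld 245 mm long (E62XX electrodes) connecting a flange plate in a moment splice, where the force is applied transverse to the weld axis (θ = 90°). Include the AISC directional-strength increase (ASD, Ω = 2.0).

E62XX → F_EXX = 620 MPa.
t_e = 0.707 × 4 = 2.828 mm; A_we = 2.828 × 245 = 692.9 mm².
Directional factor: 1.0 + 0.5 sin^1.5(90°) = 1.5.
F_nw = 0.6 × 620 × 1.5 = 558 MPa.
R_n/Ω = (558 × 692.9) / 2.0 × 10⁻³ = 193.3 kN.

R_n/Ω ≈ 193 kN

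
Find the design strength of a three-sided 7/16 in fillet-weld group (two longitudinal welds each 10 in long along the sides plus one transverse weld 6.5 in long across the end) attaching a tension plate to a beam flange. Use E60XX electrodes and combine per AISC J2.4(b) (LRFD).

φR_n ≈ 223 kip

E60XX → F_EXX = 60 ksi.
t_e = 0.707 × 0.4375 = 0.3093 in.
R_nwl = 0.6 × 60 × 0.3093 × 20 = 222.7 kip (longitudinal, 2 welds).
R_nwt = 0.6 × 60 × 0.3093 × 6.5 = 72.38 kip (transverse, base value).
(i) R_nwl + R_nwt = 295.1 kip; (ii) 0.85 R_nwl + 1.5 R_nwt = 297.9 kip.
R_n = max = 297.9 kip [governs: (ii)]; φR_n = 223.4 kip.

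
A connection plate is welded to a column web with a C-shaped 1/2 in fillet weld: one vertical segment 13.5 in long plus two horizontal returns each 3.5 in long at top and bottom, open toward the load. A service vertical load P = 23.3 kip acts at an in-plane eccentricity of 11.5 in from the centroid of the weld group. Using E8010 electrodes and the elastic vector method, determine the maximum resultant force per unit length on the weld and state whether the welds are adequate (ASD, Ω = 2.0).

E80XX → F_EXX = 80 ksi.
Total weld length L_w = 20.5 in. Treat welds as unit-width lines.
Centroid: x̄ = 2×3.5×1.75 / 20.5 = 0.5976 in from the vertical weld.
Polar moment about centroid: J = I_x + I_y = [13.5³/12 + 2×3.5×6.75²] + [13.5×0.5976² + 2(3.5³/12 + 3.5×1.152²)] = 545.2 in³.
Direct shear f_v = P/L_w = 23.3 / 20.5 = 1.137 kip/in (vertical).
Torsion M = P·e = 23.3 × 11.5 = 267.95 kip·in.
Critical point at (x, y) = (2.902, 6.75) from centroid. f_tx = M·y/J = 3.317 kip/in; f_ty = M·x/J = 1.426 kip/in.
Resultant f_max = √[f_tx² + (f_v + f_ty)²] = √[3.317² + (1.137 + 1.426)²] = 4.192 kip/in.
Capacity per unit length: r_n/Ω = (1/2.0) × 0.6 × 80 × (0.707 × 0.5) = 8.484 kip/in.
4.192 ≤ 8.484 → adequate.

f_max ≈ 4.19 kip/in; adequate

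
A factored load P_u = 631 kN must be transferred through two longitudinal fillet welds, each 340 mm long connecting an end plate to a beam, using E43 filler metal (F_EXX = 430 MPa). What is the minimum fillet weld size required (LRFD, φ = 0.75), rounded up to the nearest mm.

w = 7 mm

Total weld length L = 680 mm.
Required throat t_e = P_u / (φ × 0.6 F_EXX × L) = 631 / (0.75 × 0.6 × 430 × 680 × 10⁻³) = 4.796 mm.
Required leg w = t_e / 0.707 = 6.783 mm → use 7 mm.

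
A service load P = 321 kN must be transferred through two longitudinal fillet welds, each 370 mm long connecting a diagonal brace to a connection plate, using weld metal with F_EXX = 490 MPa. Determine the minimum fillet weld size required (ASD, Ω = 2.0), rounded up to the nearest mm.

Total weld length L = 740 mm.
Required throat t_e = P × Ω / (0.6 F_EXX × L) = 321 × 2.0 / (0.6 × 490 × 740 × 10⁻³) = 2.951 mm.
Required leg w = t_e / 0.707 = 4.174 mm → use 5 mm.

w = 5 mm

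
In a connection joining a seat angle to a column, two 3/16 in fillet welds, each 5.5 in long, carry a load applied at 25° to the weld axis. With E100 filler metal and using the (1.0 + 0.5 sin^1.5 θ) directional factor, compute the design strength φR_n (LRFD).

φR_n ≈ 74.6 kip

E100XX → F_EXX = 100 ksi.
t_e = 0.707 × 0.1875 = 0.1326 in; A_we = 0.1326 × 11 = 1.458 in².
Directional factor: 1.0 + 0.5 sin^1.5(25°) = 1.137.
F_nw = 0.6 × 100 × 1.137 = 68.24 ksi.
φR_n = 0.75 × 68.24 × 1.458 = 74.63 kip.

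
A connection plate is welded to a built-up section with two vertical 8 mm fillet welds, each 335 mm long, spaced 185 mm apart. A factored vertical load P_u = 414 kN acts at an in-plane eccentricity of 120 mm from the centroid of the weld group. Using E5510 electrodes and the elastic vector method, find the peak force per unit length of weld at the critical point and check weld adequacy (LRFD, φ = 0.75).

E55XX → F_EXX = 550 MPa.
Total weld length L_w = 670 mm. Treat welds as unit-width lines.
Polar moment about centroid: J = 2[d³/12 + d(b/2)²] = 2[335³/12 + 335×92.5²] = 12000000 mm³.
Direct shear f_v = P/L_w = 414×10³ / 670 = 617.9 N/mm (vertical).
Torsion M = P·e = 414×10³ × 120 = 49680000 N·mm.
Critical point at (x, y) = (92.5, 167.5) from centroid. f_tx = M·y/J = 693.5 N/mm; f_ty = M·x/J = 383 N/mm.
Resultant f_max = √[f_tx² + (f_v + f_ty)²] = √[693.5² + (617.9 + 383)²] = 1218 N/mm.
Capacity per unit length: φr_n = 0.75 × 0.6 × 550 × (0.707 × 8) = 1400 N/mm.
1218 ≤ 1400 → adequate.

f_max ≈ 1220 N/mm; adequate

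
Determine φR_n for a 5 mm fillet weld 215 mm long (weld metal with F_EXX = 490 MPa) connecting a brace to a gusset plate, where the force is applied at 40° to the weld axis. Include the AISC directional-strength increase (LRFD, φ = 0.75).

t_e = 0.707 × 5 = 3.535 mm; A_we = 3.535 × 215 = 760 mm².
Directional factor: 1.0 + 0.5 sin^1.5(40°) = 1.258.
F_nw = 0.6 × 490 × 1.258 = 369.8 MPa.
φR_n = 0.75 × 369.8 × 760 × 10⁻³ = 210.8 kN.

φR_n ≈ 211 kN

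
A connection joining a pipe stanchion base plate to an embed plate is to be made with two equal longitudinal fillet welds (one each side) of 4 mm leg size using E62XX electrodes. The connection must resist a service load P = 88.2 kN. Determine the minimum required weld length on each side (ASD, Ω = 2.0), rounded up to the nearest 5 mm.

L = 85 mm on each side

E62XX → F_EXX = 620 MPa.
Throat t_e = 0.707 × 4 = 2.828 mm.
r_n/Ω = (0.6 × 620 × 2.828) / 2.0 = 526 N/mm = 0.526 kN/mm.
L_req = P / (r_n/Ω) = 88.2 / 0.526 = 167.7 mm total.
Per side: 167.7 / 2 = 83.84 mm.
Round up → use L = 85 mm on each side.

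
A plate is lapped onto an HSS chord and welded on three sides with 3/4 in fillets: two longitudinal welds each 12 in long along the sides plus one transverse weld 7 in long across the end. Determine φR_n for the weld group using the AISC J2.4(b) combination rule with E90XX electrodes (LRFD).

E90XX → F_EXX = 90 ksi.
t_e = 0.707 × 0.75 = 0.5302 in.
R_nwl = 0.6 × 90 × 0.5302 × 24 = 687.2 kip (longitudinal, 2 welds).
R_nwt = 0.6 × 90 × 0.5302 × 7 = 200.4 kip (transverse, base value).
(i) R_nwl + R_nwt = 887.6 kip; (ii) 0.85 R_nwl + 1.5 R_nwt = 884.8 kip.
R_n = max = 887.6 kip [governs: (i)]; φR_n = 665.7 kip.

φR_n ≈ 666 kip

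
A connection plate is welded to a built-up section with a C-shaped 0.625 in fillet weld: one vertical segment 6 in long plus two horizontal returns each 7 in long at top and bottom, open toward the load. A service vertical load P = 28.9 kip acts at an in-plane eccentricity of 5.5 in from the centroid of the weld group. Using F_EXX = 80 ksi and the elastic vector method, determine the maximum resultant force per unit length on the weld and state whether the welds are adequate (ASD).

Total weld length L_w = 20 in. Treat welds as unit-width lines.
Centroid: x̄ = 2×7×3.5 / 20 = 2.45 in from the vertical weld.
Polar moment about centroid: J = I_x + I_y = [6³/12 + 2×7×3²] + [6×2.45² + 2(7³/12 + 7×1.05²)] = 252.6 in³.
Direct shear f_v = P/L_w = 28.9 / 20 = 1.445 kip/in (vertical).
Torsion M = P·e = 28.9 × 5.5 = 158.95 kip·in.
Critical point at (x, y) = (4.55, 3) from centroid. f_tx = M·y/J = 1.888 kip/in; f_ty = M·x/J = 2.863 kip/in.
Resultant f_max = √[f_tx² + (f_v + f_ty)²] = √[1.888² + (1.445 + 2.863)²] = 4.703 kip/in.
Capacity per unit length: r_n/Ω = (1/2.0) × 0.6 × 80 × (0.707 × 0.625) = 10.6 kip/in.
4.703 ≤ 10.6 → adequate.

f_max ≈ 4.7 kip/in; adequate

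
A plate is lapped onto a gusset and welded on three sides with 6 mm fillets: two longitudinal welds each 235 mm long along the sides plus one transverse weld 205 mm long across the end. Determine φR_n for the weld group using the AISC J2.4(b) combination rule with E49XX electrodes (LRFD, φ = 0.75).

E49XX → F_EXX = 490 MPa.
t_e = 0.707 × 6 = 4.242 mm.
R_nwl = 0.6 × 490 × 4.242 × 470 × 10⁻³ = 586.2 kN (longitudinal, 2 welds).
R_nwt = 0.6 × 490 × 4.242 × 205 × 10⁻³ = 255.7 kN (transverse, base value).
(i) R_nwl + R_nwt = 841.8 kN; (ii) 0.85 R_nwl + 1.5 R_nwt = 881.7 kN.
R_n = max = 881.7 kN [governs: (ii)]; φR_n = 661.3 kN.

φR_n ≈ 661 kN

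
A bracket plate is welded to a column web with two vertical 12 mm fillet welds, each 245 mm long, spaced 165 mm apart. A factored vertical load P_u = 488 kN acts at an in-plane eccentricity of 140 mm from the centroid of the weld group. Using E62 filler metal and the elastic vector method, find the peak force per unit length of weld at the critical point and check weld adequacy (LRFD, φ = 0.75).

E62XX → F_EXX = 620 MPa.
Total weld length L_w = 490 mm. Treat welds as unit-width lines.
Polar moment about centroid: J = 2[d³/12 + d(b/2)²] = 2[245³/12 + 245×82.5²] = 5786000 mm³.
Direct shear f_v = P/L_w = 488×10³ / 490 = 995.9 N/mm (vertical).
Torsion M = P·e = 488×10³ × 140 = 68320000 N·mm.
Critical point at (x, y) = (82.5, 122.5) from centroid. f_tx = M·y/J = 1446 N/mm; f_ty = M·x/J = 974.1 N/mm.
Resultant f_max = √[f_tx² + (f_v + f_ty)²] = √[1446² + (995.9 + 974.1)²] = 2444 N/mm.
Capacity per unit length: φr_n = 0.75 × 0.6 × 620 × (0.707 × 12) = 2367 N/mm.
2444 > 2367 → NOT adequate.

f_max ≈ 2440 N/mm; NOT adequate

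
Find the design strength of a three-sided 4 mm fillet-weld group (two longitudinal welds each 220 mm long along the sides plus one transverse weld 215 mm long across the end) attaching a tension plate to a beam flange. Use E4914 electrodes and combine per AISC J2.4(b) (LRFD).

E49XX → F_EXX = 490 MPa.
t_e = 0.707 × 4 = 2.828 mm.
R_nwl = 0.6 × 490 × 2.828 × 440 × 10⁻³ = 365.8 kN (longitudinal, 2 welds).
R_nwt = 0.6 × 490 × 2.828 × 215 × 10⁻³ = 178.8 kN (transverse, base value).
(i) R_nwl + R_nwt = 544.6 kN; (ii) 0.85 R_nwl + 1.5 R_nwt = 579.1 kN.
R_n = max = 579.1 kN [governs: (ii)]; φR_n = 434.3 kN.

φR_n ≈ 434 kN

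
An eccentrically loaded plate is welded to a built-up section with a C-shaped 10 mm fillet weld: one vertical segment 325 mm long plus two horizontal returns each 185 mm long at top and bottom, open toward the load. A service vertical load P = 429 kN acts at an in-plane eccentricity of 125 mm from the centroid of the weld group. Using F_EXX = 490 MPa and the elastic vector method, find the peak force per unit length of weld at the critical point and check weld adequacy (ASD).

Total weld length L_w = 695 mm. Treat welds as unit-width lines.
Centroid: x̄ = 2×185×92.5 / 695 = 49.24 mm from the vertical weld.
Polar moment about centroid: J = I_x + I_y = [325³/12 + 2×185×162.5²] + [325×49.24² + 2(185³/12 + 185×43.26²)] = 15170000 mm³.
Direct shear f_v = P/L_w = 429×10³ / 695 = 617.3 N/mm (vertical).
Torsion M = P·e = 429×10³ × 125 = 53625000 N·mm.
Critical point at (x, y) = (135.8, 162.5) from centroid. f_tx = M·y/J = 574.6 N/mm; f_ty = M·x/J = 480 N/mm.
Resultant f_max = √[f_tx² + (f_v + f_ty)²] = √[574.6² + (617.3 + 480)²] = 1239 N/mm.
Capacity per unit length: r_n/Ω = (1/2.0) × 0.6 × 490 × (0.707 × 10) = 1039 N/mm.
1239 > 1039 → NOT adequate.

f_max ≈ 1240 N/mm; NOT adequate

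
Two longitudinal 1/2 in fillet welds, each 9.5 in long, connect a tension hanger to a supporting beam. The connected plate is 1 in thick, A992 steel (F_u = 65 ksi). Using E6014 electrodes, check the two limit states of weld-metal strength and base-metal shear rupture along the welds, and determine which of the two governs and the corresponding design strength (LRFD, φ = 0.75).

E60XX → F_EXX = 60 ksi.
t_e = 0.707 × 0.5 = 0.3535 in; L = 19 in.
Weld metal: φR_n = 0.75 × 0.6 × 60 × 0.3535 × 19 = 181.3 kips.
Base metal (shear rupture): φR_n = 0.75 × 0.6 × 65 × 1 × 19 = 555.8 kips.
Governing: weld metal.

φR_n ≈ 181 kips (weld metal governs)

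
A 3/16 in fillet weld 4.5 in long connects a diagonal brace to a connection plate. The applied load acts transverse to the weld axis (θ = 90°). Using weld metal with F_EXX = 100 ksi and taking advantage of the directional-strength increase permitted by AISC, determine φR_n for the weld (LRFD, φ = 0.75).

t_e = 0.707 × 0.1875 = 0.1326 in; A_we = 0.1326 × 4.5 = 0.5965 in².
Directional factor: 1.0 + 0.5 sin^1.5(90°) = 1.5.
F_nw = 0.6 × 100 × 1.5 = 90 ksi.
φR_n = 0.75 × 90 × 0.5965 = 40.27 kip.

φR_n ≈ 40.3 kip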